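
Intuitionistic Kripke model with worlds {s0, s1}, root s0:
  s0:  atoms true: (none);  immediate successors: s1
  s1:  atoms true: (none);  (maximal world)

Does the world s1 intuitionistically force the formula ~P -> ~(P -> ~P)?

No

s1 ||-/- ~P -> ~(P -> ~P): already at s1 itself, s1 ||- ~P but s1 ||-/- ~(P -> ~P).
s1 ||-/- ~(P -> ~P) since s1 is accessible from s1 and s1 ||- P -> ~P.
s1 ||- P -> ~P vacuously: no world accessible from s1 forces the antecedent P.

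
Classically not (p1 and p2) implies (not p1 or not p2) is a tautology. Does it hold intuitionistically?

No

This is the constructively invalid direction of De Morgan's law for conjunction, which is not intuitionistically valid.
A Kripke countermodel: worlds u, v, w; order generated by u <= v, u <= w; atoms true at each world — u:{}; v:{p1}; w:{p2}.
u does not force not (p1 and p2) implies (not p1 or not p2): already at u itself, u forces not (p1 and p2) but u does not force not p1 or not p2.
u does not force not p1 or not p2: neither disjunct is forced at u.
u does not force not p1 since v is accessible from u and v forces p1.
So the root u does not force the formula.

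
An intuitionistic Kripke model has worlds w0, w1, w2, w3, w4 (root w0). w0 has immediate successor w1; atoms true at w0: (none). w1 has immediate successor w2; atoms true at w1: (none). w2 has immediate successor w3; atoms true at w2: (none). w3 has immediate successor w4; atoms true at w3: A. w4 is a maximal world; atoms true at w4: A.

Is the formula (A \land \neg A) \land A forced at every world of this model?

Not every world: w0 \nVdash (A \land \neg A) \land A.
w0 \nVdash (A \land \neg A) \land A since w0 fails A \land \neg A.

No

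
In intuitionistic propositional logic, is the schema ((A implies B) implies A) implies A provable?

No

This is Peirce's law, which is not intuitionistically valid.
A Kripke countermodel: worlds u, v; order generated by u <= v; atoms true at each world — u:{}; v:{A}.
u does not force ((A implies B) implies A) implies A: already at u itself, u forces (A implies B) implies A but u does not force A.
u lacks atom A, so u does not force A.
So the root u does not force the formula.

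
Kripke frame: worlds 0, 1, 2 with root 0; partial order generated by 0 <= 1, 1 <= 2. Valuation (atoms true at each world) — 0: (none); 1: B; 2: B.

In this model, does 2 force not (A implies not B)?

2 does not force not (A implies not B) since 2 is accessible from 2 and 2 forces A implies not B.
2 forces A implies not B vacuously: no world accessible from 2 forces the antecedent A.

No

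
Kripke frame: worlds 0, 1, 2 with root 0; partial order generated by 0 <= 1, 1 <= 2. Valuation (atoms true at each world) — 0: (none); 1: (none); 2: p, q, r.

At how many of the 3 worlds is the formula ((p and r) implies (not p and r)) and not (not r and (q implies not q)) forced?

0: does not force it — 0 does not force ((p and r) implies (not p and r)) and not (not r and (q implies not q)) since 0 fails (p and r) implies (not p and r).
1: does not force it.
2: does not force it.
Worlds forcing the formula: { }.

0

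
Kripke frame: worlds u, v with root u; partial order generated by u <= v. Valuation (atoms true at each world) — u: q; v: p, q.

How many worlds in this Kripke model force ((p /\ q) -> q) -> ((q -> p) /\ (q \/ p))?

u: does not force it — u ||-/- ((p /\ q) -> q) -> ((q -> p) /\ (q \/ p)): already at u itself, u ||- (p /\ q) -> q but u ||-/- (q -> p) /\ (q \/ p).
v: forces it.
Worlds forcing the formula: {v}.

1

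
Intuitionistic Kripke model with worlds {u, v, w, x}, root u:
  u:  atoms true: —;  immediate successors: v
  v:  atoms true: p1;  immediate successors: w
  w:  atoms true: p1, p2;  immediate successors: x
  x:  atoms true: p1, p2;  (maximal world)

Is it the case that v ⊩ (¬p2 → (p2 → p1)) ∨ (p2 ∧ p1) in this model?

Yes

v ⊩ (¬p2 → (p2 → p1)) ∨ (p2 ∧ p1) via the disjunct ¬p2 → (p2 → p1).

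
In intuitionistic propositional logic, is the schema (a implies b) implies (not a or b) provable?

No

This is the material-implication-as-disjunction principle, which is not intuitionistically valid.
A Kripke countermodel: worlds s0, s1; order generated by s0 <= s1; atoms true at each world — s0:{}; s1:{a,b}.
s0 does not force (a implies b) implies (not a or b): already at s0 itself, s0 forces a implies b but s0 does not force not a or b.
s0 does not force not a or b: neither disjunct is forced at s0.
s0 does not force not a since s1 is accessible from s0 and s1 forces a.
So the root s0 does not force the formula.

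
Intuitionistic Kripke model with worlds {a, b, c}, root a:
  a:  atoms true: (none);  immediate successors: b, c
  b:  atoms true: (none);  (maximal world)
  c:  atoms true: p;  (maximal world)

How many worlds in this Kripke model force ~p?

1

a: does not force it — a ||-/- ~p since c is accessible from a and c ||- p.
b: forces it.
c: does not force it — c ||-/- ~p since c is accessible from c and c ||- p.
Worlds forcing the formula: {b}.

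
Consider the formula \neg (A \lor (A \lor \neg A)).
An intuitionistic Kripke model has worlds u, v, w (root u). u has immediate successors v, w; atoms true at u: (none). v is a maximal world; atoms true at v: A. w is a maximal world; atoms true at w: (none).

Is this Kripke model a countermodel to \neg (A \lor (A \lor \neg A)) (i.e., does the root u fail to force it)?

u \nVdash \neg (A \lor (A \lor \neg A)) since v is accessible from u and v \Vdash A \lor (A \lor \neg A).
v \Vdash A \lor (A \lor \neg A) via the disjunct A.
So the root u does not force \neg (A \lor (A \lor \neg A)); the model is a countermodel.

Yes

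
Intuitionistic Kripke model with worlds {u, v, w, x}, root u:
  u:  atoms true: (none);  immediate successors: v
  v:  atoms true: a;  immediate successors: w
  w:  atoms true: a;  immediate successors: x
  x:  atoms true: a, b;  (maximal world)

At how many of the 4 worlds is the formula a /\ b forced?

u: does not force it — u ||-/- a /\ b since u fails a.
v: does not force it — v ||-/- a /\ b since v fails b.
w: does not force it — w ||-/- a /\ b since w fails b.
x: forces it.
Worlds forcing the formula: {x}.

1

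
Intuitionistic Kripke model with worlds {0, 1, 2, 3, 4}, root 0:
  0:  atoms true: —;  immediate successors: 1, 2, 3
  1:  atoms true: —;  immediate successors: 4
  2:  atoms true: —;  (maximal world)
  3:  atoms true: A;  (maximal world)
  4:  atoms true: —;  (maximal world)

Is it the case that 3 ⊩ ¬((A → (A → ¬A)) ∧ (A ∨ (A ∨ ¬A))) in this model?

3 ⊩ ¬((A → (A → ¬A)) ∧ (A ∨ (A ∨ ¬A))): no world accessible from 3 forces (A → (A → ¬A)) ∧ (A ∨ (A ∨ ¬A)).

Yes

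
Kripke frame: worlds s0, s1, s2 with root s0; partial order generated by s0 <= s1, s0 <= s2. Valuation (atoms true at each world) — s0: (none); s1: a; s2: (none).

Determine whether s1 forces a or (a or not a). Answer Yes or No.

Yes

s1 forces a or (a or not a) via the disjunct a.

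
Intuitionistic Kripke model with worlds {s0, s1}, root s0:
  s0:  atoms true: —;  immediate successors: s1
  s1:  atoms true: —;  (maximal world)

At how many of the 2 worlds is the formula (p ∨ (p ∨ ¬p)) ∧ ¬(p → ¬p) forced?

s0: does not force it — s0 ⊮ (p ∨ (p ∨ ¬p)) ∧ ¬(p → ¬p) since s0 fails ¬(p → ¬p).
s1: does not force it — s1 ⊮ (p ∨ (p ∨ ¬p)) ∧ ¬(p → ¬p) since s1 fails ¬(p → ¬p).
Worlds forcing the formula: { }.

0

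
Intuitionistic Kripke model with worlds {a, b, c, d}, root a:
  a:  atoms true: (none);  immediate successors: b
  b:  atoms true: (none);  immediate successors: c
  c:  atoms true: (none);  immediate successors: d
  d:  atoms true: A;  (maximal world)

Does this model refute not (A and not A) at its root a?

a forces not (A and not A): no world accessible from a forces A and not A.
So the root a forces not (A and not A); the model is not a countermodel.

No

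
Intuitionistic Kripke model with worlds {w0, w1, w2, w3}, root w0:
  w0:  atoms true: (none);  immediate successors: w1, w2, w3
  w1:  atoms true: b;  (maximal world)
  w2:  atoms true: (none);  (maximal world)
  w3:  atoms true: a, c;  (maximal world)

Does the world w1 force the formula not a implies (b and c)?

w1 does not force not a implies (b and c): already at w1 itself, w1 forces not a but w1 does not force b and c.
w1 does not force b and c since w1 fails c.

No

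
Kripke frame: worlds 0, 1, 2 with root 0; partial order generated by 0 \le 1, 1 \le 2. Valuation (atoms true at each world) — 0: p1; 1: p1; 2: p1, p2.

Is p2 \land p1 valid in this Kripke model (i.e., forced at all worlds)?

Not every world: 0 \nVdash p2 \land p1.
0 \nVdash p2 \land p1 since 0 fails p2.

No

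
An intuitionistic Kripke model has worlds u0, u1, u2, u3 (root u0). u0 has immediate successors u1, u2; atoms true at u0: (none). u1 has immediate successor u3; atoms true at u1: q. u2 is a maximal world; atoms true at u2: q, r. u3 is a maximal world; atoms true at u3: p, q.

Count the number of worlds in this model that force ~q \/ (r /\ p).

0

u0: does not force it — u0 ||-/- ~q \/ (r /\ p): neither disjunct is forced at u0.
u1: does not force it.
u2: does not force it.
u3: does not force it.
Worlds forcing the formula: { }.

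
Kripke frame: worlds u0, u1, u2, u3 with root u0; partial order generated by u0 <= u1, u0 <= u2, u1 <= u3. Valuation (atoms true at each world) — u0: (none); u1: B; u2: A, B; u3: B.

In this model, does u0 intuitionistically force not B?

No

u0 does not force not B since u1 is accessible from u0 and u1 forces B.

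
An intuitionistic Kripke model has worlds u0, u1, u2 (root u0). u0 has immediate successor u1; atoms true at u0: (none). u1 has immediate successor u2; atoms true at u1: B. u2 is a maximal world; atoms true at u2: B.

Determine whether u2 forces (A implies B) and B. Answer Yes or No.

u2 forces (A implies B) and B since u2 forces both conjuncts.

Yes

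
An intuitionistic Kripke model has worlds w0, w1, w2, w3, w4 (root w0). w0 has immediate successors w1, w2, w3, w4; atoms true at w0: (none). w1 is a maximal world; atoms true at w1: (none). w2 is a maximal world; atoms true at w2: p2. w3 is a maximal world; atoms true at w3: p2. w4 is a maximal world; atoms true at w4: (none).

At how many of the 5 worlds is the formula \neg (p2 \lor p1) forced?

w0: does not force it — w0 \nVdash \neg (p2 \lor p1) since w2 is accessible from w0 and w2 \Vdash p2 \lor p1.
w1: forces it.
w2: does not force it.
w3: does not force it.
w4: forces it.
Worlds forcing the formula: {w1, w4}.

2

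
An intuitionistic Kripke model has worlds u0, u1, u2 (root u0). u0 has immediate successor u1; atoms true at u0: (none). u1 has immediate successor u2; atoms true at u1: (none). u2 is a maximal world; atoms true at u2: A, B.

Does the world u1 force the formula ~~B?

u1 ||- ~~B: no world accessible from u1 forces ~B.

Yes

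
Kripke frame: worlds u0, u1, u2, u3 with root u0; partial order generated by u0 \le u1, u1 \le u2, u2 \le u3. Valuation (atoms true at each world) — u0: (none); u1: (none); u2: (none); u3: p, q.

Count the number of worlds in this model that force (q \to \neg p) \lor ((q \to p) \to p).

1

u0: does not force it — u0 \nVdash (q \to \neg p) \lor ((q \to p) \to p): neither disjunct is forced at u0.
u1: does not force it — u1 \nVdash (q \to \neg p) \lor ((q \to p) \to p): neither disjunct is forced at u1.
u2: does not force it — u2 \nVdash (q \to \neg p) \lor ((q \to p) \to p): neither disjunct is forced at u2.
u3: forces it.
Worlds forcing the formula: {u3}.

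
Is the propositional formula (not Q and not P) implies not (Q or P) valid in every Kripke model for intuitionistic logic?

This is a constructively valid De Morgan direction (conjunction of negations to negated disjunction), which is intuitionistically derivable.
If both not Q and not P hold at a world, no accessible world forces Q or forces P, so none forces Q or P.

Yes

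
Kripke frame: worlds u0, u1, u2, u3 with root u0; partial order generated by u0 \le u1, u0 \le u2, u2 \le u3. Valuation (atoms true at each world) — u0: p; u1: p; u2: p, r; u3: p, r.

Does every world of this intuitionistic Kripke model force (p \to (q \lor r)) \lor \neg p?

Not every world: u0 \nVdash (p \to (q \lor r)) \lor \neg p.
u0 \nVdash (p \to (q \lor r)) \lor \neg p: neither disjunct is forced at u0.
u0 \nVdash p \to (q \lor r): already at u0 itself, u0 \Vdash p but u0 \nVdash q \lor r.
u0 \nVdash q \lor r: neither disjunct is forced at u0.

No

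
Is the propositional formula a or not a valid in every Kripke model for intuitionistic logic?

This is the law of excluded middle, which is not intuitionistically valid.
A Kripke countermodel: worlds u0, u1; order generated by u0 <= u1; atoms true at each world — u0:{}; u1:{a}.
u0 does not force a or not a: neither disjunct is forced at u0.
u0 lacks atom a, so u0 does not force a.
So the root u0 does not force the formula.

No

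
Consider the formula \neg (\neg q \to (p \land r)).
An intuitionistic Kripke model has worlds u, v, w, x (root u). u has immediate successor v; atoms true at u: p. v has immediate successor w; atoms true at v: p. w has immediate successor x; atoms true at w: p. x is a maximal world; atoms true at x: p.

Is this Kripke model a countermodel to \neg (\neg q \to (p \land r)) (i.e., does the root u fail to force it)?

u \Vdash \neg (\neg q \to (p \land r)): no world accessible from u forces \neg q \to (p \land r).
So the root u forces \neg (\neg q \to (p \land r)); the model is not a countermodel.

No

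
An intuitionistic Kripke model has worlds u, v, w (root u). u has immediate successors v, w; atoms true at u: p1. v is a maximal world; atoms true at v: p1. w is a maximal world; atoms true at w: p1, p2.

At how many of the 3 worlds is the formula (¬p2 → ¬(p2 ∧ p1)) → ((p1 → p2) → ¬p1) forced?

u: does not force it — u ⊮ (¬p2 → ¬(p2 ∧ p1)) → ((p1 → p2) → ¬p1): already at u itself, u ⊩ ¬p2 → ¬(p2 ∧ p1) but u ⊮ (p1 → p2) → ¬p1.
v: forces it.
w: does not force it — w ⊮ (¬p2 → ¬(p2 ∧ p1)) → ((p1 → p2) → ¬p1): already at w itself, w ⊩ ¬p2 → ¬(p2 ∧ p1) but w ⊮ (p1 → p2) → ¬p1.
Worlds forcing the formula: {v}.

1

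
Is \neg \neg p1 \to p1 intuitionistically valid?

This is double-negation elimination, which is not intuitionistically valid.
A Kripke countermodel: worlds u0, u1; order generated by u0 \le u1; atoms true at each world — u0:{}; u1:{p1}.
u0 \nVdash \neg \neg p1 \to p1: already at u0 itself, u0 \Vdash \neg \neg p1 but u0 \nVdash p1.
u0 lacks atom p1, so u0 \nVdash p1.
So the root u0 does not force the formula.

No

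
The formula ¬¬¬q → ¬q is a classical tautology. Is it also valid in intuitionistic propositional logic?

Yes

This is triple-negation reduction, which is intuitionistically derivable.
Assume ¬¬¬q and suppose q. Then ¬¬q (double-negation introduction), contradicting ¬¬¬q. So ¬q.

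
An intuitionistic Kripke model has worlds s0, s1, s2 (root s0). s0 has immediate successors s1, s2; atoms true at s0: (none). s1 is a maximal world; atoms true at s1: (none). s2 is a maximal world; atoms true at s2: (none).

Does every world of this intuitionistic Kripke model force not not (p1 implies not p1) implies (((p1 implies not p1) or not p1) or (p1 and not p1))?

Yes

s0 forces not not (p1 implies not p1) implies (((p1 implies not p1) or not p1) or (p1 and not p1)): every world accessible from s0 that forces not not (p1 implies not p1) (namely s0, s1, s2) also forces ((p1 implies not p1) or not p1) or (p1 and not p1).
Since the root s0 forces not not (p1 implies not p1) implies (((p1 implies not p1) or not p1) or (p1 and not p1)) and forcing is persistent (monotone upward), every world forces it.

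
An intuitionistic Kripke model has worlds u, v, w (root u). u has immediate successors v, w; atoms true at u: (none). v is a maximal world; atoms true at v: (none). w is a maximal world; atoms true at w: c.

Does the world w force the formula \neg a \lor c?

Yes

w \Vdash \neg a \lor c via the disjunct \neg a.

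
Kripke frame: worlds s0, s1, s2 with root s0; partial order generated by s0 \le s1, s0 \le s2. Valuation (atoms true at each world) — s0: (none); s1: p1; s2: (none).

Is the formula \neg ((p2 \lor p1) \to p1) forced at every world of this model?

No

Not every world: s0 \nVdash \neg ((p2 \lor p1) \to p1).
s0 \nVdash \neg ((p2 \lor p1) \to p1) since s0 is accessible from s0 and s0 \Vdash (p2 \lor p1) \to p1.
s0 \Vdash (p2 \lor p1) \to p1: every world accessible from s0 that forces p2 \lor p1 (namely s1) also forces p1.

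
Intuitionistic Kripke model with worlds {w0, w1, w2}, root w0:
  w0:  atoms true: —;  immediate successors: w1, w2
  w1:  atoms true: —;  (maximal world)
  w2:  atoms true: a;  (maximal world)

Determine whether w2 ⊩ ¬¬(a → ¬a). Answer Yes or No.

w2 ⊮ ¬¬(a → ¬a) since w2 is accessible from w2 and w2 ⊩ ¬(a → ¬a).
w2 ⊩ ¬(a → ¬a): no world accessible from w2 forces a → ¬a.

No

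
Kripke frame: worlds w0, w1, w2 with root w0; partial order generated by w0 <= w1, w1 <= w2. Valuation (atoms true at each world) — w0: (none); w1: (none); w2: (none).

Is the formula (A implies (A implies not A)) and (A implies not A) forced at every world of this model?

Yes

w0 forces (A implies (A implies not A)) and (A implies not A) since w0 forces both conjuncts.
Since the root w0 forces (A implies (A implies not A)) and (A implies not A) and forcing is persistent (monotone upward), every world forces it.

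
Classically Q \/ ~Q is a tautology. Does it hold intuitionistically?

No

This is the law of excluded middle, which is not intuitionistically valid.
A Kripke countermodel: worlds w0, w1; order generated by w0 <= w1; atoms true at each world — w0:{}; w1:{Q}.
w0 ||-/- Q \/ ~Q: neither disjunct is forced at w0.
w0 lacks atom Q, so w0 ||-/- Q.
So the root w0 does not force the formula.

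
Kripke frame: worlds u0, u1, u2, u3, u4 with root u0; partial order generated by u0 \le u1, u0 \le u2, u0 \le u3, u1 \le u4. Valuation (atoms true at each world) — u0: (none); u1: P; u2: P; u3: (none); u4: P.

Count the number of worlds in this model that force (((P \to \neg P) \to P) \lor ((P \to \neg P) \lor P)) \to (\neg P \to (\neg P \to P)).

3

u0: does not force it — u0 \nVdash (((P \to \neg P) \to P) \lor ((P \to \neg P) \lor P)) \to (\neg P \to (\neg P \to P)): at the accessible world u3, u3 \Vdash ((P \to \neg P) \to P) \lor ((P \to \neg P) \lor P) but u3 \nVdash \neg P \to (\neg P \to P).
u1: forces it.
u2: forces it.
u3: does not force it — u3 \nVdash (((P \to \neg P) \to P) \lor ((P \to \neg P) \lor P)) \to (\neg P \to (\neg P \to P)): already at u3 itself, u3 \Vdash ((P \to \neg P) \to P) \lor ((P \to \neg P) \lor P) but u3 \nVdash \neg P \to (\neg P \to P).
u4: forces it.
Worlds forcing the formula: {u1, u2, u4}.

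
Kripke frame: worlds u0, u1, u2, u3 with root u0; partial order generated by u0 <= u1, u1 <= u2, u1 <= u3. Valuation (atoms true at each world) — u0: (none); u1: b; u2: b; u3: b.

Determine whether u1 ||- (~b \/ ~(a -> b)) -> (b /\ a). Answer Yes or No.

u1 ||- (~b \/ ~(a -> b)) -> (b /\ a) vacuously: no world accessible from u1 forces the antecedent ~b \/ ~(a -> b).

Yes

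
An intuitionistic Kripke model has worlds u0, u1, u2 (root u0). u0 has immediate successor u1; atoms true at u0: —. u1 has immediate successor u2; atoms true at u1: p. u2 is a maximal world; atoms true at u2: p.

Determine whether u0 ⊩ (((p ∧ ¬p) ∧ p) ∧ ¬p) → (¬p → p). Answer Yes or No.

u0 ⊩ (((p ∧ ¬p) ∧ p) ∧ ¬p) → (¬p → p) vacuously: no world accessible from u0 forces the antecedent ((p ∧ ¬p) ∧ p) ∧ ¬p.

Yes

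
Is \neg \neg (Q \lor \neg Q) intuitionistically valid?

This is the double negation of excluded middle, which is intuitionistically derivable.
Assuming \neg (Q \lor \neg Q): from Q we'd get Q \lor \neg Q, so \neg Q; but then Q \lor \neg Q again — contradiction. Hence \neg \neg (Q \lor \neg Q).

Yes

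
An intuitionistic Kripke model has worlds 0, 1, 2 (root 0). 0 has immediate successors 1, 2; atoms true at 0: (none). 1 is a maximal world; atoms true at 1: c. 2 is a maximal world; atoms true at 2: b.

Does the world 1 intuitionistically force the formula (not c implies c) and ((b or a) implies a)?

1 forces (not c implies c) and ((b or a) implies a) since 1 forces both conjuncts.

Yes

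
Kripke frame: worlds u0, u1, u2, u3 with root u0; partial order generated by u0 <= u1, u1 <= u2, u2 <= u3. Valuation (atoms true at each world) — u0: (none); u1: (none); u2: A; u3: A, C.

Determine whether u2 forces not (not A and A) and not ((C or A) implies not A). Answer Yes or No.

u2 forces not (not A and A) and not ((C or A) implies not A) since u2 forces both conjuncts.

Yes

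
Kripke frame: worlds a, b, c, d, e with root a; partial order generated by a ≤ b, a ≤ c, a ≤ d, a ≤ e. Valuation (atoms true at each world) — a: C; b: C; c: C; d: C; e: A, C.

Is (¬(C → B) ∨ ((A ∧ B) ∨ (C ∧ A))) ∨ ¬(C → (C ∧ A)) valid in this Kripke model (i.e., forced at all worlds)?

a ⊩ (¬(C → B) ∨ ((A ∧ B) ∨ (C ∧ A))) ∨ ¬(C → (C ∧ A)) via the disjunct ¬(C → B) ∨ ((A ∧ B) ∨ (C ∧ A)).
Since the root a forces (¬(C → B) ∨ ((A ∧ B) ∨ (C ∧ A))) ∨ ¬(C → (C ∧ A)) and forcing is persistent (monotone upward), every world forces it.

Yes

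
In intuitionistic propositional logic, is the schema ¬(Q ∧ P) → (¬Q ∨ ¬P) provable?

No

This is the constructively invalid direction of De Morgan's law for conjunction, which is not intuitionistically valid.
A Kripke countermodel: worlds u, v, w; order generated by u ≤ v, u ≤ w; atoms true at each world — u:{}; v:{Q}; w:{P}.
u ⊮ ¬(Q ∧ P) → (¬Q ∨ ¬P): already at u itself, u ⊩ ¬(Q ∧ P) but u ⊮ ¬Q ∨ ¬P.
u ⊮ ¬Q ∨ ¬P: neither disjunct is forced at u.
u ⊮ ¬Q since v is accessible from u and v ⊩ Q.
So the root u does not force the formula.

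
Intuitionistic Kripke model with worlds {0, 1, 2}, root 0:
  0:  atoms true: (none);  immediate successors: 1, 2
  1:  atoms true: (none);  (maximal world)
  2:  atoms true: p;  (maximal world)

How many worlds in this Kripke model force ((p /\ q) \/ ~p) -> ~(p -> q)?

0: does not force it — 0 ||-/- ((p /\ q) \/ ~p) -> ~(p -> q): at the accessible world 1, 1 ||- (p /\ q) \/ ~p but 1 ||-/- ~(p -> q).
1: does not force it — 1 ||-/- ((p /\ q) \/ ~p) -> ~(p -> q): already at 1 itself, 1 ||- (p /\ q) \/ ~p but 1 ||-/- ~(p -> q).
2: forces it.
Worlds forcing the formula: {2}.

1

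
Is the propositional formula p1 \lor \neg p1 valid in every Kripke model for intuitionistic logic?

No

This is the law of excluded middle, which is not intuitionistically valid.
A Kripke countermodel: worlds u0, u1; order generated by u0 \le u1; atoms true at each world — u0:{}; u1:{p1}.
u0 \nVdash p1 \lor \neg p1: neither disjunct is forced at u0.
u0 lacks atom p1, so u0 \nVdash p1.
So the root u0 does not force the formula.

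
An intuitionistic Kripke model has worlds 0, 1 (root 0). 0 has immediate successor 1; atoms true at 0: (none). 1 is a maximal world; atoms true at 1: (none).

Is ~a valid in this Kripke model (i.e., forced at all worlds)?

0 ||- ~a: no world accessible from 0 forces a.
Since the root 0 forces ~a and forcing is persistent (monotone upward), every world forces it.

Yes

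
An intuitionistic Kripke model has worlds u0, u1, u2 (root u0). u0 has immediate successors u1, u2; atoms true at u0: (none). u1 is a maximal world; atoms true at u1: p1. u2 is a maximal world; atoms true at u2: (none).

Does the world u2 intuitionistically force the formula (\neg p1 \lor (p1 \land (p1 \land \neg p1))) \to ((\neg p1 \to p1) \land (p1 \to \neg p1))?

No

u2 \nVdash (\neg p1 \lor (p1 \land (p1 \land \neg p1))) \to ((\neg p1 \to p1) \land (p1 \to \neg p1)): already at u2 itself, u2 \Vdash \neg p1 \lor (p1 \land (p1 \land \neg p1)) but u2 \nVdash (\neg p1 \to p1) \land (p1 \to \neg p1).
u2 \nVdash (\neg p1 \to p1) \land (p1 \to \neg p1) since u2 fails \neg p1 \to p1.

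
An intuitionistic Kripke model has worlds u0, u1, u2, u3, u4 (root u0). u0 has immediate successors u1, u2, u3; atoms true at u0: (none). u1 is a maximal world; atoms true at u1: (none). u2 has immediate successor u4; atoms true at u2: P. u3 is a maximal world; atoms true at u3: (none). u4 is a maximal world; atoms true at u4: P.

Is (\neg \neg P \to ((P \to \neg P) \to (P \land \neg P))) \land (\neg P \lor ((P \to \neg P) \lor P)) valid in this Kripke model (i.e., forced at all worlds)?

No

Not every world: u0 \nVdash (\neg \neg P \to ((P \to \neg P) \to (P \land \neg P))) \land (\neg P \lor ((P \to \neg P) \lor P)).
u0 \nVdash (\neg \neg P \to ((P \to \neg P) \to (P \land \neg P))) \land (\neg P \lor ((P \to \neg P) \lor P)) since u0 fails \neg P \lor ((P \to \neg P) \lor P).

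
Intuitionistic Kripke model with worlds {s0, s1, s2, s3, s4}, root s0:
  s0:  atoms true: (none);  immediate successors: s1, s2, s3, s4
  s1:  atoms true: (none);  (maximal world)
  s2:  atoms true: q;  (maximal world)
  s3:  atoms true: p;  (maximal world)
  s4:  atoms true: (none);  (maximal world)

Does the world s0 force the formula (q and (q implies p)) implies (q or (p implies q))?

s0 forces (q and (q implies p)) implies (q or (p implies q)) vacuously: no world accessible from s0 forces the antecedent q and (q implies p).

Yes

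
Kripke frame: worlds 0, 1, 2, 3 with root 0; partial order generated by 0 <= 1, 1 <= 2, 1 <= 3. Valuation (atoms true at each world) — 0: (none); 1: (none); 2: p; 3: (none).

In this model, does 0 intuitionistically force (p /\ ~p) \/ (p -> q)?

0 ||-/- (p /\ ~p) \/ (p -> q): neither disjunct is forced at 0.
0 ||-/- p /\ ~p since 0 fails p.

No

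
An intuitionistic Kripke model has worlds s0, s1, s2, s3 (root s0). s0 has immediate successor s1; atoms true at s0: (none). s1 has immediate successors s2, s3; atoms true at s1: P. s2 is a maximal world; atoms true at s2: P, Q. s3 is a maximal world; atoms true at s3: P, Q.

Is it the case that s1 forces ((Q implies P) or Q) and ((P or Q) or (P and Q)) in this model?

Yes

s1 forces ((Q implies P) or Q) and ((P or Q) or (P and Q)) since s1 forces both conjuncts.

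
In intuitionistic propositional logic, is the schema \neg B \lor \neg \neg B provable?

This is the weak law of excluded middle, which is not intuitionistically valid.
A Kripke countermodel: worlds w0, w1, w2; order generated by w0 \le w1, w0 \le w2; atoms true at each world — w0:{}; w1:{B}; w2:{}.
w0 \nVdash \neg B \lor \neg \neg B: neither disjunct is forced at w0.
w0 \nVdash \neg B since w1 is accessible from w0 and w1 \Vdash B.
So the root w0 does not force the formula.

No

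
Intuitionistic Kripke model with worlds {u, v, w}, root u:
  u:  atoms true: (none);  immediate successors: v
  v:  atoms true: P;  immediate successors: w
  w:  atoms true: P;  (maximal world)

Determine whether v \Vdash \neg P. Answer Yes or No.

v \nVdash \neg P since v is accessible from v and v \Vdash P.

No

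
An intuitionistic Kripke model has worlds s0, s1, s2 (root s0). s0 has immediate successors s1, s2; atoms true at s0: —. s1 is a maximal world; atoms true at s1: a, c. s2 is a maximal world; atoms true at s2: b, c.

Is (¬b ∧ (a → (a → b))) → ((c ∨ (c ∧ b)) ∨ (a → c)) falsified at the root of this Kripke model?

No

s0 ⊩ (¬b ∧ (a → (a → b))) → ((c ∨ (c ∧ b)) ∨ (a → c)) vacuously: no world accessible from s0 forces the antecedent ¬b ∧ (a → (a → b)).
So the root s0 forces (¬b ∧ (a → (a → b))) → ((c ∨ (c ∧ b)) ∨ (a → c)); the model is not a countermodel.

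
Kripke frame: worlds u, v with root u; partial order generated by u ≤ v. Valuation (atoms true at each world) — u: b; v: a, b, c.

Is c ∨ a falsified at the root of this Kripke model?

Yes

u ⊮ c ∨ a: neither disjunct is forced at u.
u lacks atom c, so u ⊮ c.
So the root u does not force c ∨ a; the model is a countermodel.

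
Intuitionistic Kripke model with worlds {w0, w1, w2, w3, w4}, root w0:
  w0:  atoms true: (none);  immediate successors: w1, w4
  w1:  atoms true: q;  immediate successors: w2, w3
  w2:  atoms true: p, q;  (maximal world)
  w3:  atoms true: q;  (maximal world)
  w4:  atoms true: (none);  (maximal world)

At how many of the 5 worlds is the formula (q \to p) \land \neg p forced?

w0: does not force it — w0 \nVdash (q \to p) \land \neg p since w0 fails q \to p.
w1: does not force it — w1 \nVdash (q \to p) \land \neg p since w1 fails q \to p.
w2: does not force it.
w3: does not force it.
w4: forces it.
Worlds forcing the formula: {w4}.

1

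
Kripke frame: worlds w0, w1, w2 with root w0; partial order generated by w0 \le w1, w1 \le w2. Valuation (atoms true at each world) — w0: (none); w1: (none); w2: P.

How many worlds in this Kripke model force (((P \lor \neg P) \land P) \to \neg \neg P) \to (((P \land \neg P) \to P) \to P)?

1

w0: does not force it — w0 \nVdash (((P \lor \neg P) \land P) \to \neg \neg P) \to (((P \land \neg P) \to P) \to P): already at w0 itself, w0 \Vdash ((P \lor \neg P) \land P) \to \neg \neg P but w0 \nVdash ((P \land \neg P) \to P) \to P.
w1: does not force it — w1 \nVdash (((P \lor \neg P) \land P) \to \neg \neg P) \to (((P \land \neg P) \to P) \to P): already at w1 itself, w1 \Vdash ((P \lor \neg P) \land P) \to \neg \neg P but w1 \nVdash ((P \land \neg P) \to P) \to P.
w2: forces it.
Worlds forcing the formula: {w2}.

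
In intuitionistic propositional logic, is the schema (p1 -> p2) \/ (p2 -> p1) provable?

This is the Gödel–Dummett linearity axiom, which is not intuitionistically valid.
A Kripke countermodel: worlds s0, s1, s2; order generated by s0 <= s1, s0 <= s2; atoms true at each world — s0:{}; s1:{p1}; s2:{p2}.
s0 ||-/- (p1 -> p2) \/ (p2 -> p1): neither disjunct is forced at s0.
s0 ||-/- p1 -> p2: at the accessible world s1, s1 ||- p1 but s1 ||-/- p2.
s1 lacks atom p2, so s1 ||-/- p2.
So the root s0 does not force the formula.

No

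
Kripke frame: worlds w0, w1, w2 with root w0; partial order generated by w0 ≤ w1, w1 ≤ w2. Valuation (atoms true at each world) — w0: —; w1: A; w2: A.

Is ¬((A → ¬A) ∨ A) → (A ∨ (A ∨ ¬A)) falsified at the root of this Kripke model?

w0 ⊩ ¬((A → ¬A) ∨ A) → (A ∨ (A ∨ ¬A)) vacuously: no world accessible from w0 forces the antecedent ¬((A → ¬A) ∨ A).
So the root w0 forces ¬((A → ¬A) ∨ A) → (A ∨ (A ∨ ¬A)); the model is not a countermodel.

No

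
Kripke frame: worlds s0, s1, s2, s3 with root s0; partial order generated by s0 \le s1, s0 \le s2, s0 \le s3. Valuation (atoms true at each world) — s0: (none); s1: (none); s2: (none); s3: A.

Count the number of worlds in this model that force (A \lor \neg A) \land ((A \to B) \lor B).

2

s0: does not force it — s0 \nVdash (A \lor \neg A) \land ((A \to B) \lor B) since s0 fails A \lor \neg A.
s1: forces it.
s2: forces it.
s3: does not force it.
Worlds forcing the formula: {s1, s2}.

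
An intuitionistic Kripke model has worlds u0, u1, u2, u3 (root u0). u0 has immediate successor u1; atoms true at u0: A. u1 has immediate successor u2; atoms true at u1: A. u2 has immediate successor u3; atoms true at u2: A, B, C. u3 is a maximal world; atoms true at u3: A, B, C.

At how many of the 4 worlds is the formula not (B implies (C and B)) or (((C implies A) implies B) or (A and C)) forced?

2

u0: does not force it — u0 does not force not (B implies (C and B)) or (((C implies A) implies B) or (A and C)): neither disjunct is forced at u0.
u1: does not force it.
u2: forces it.
u3: forces it.
Worlds forcing the formula: {u2, u3}.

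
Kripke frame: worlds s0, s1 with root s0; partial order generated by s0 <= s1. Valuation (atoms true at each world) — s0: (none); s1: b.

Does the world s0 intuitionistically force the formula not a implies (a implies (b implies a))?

s0 forces not a implies (a implies (b implies a)): every world accessible from s0 that forces not a (namely s0, s1) also forces a implies (b implies a).

Yes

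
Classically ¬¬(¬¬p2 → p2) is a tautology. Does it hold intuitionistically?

This is the double negation of double-negation elimination, which is intuitionistically derivable.
By Glivenko's theorem the double negation of any classical propositional tautology is intuitionistically provable; ¬¬p2 → p2 is classically a tautology.

Yes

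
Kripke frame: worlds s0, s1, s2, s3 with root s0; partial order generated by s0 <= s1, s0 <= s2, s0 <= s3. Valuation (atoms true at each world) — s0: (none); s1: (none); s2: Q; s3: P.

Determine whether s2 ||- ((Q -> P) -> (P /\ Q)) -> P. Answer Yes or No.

s2 ||-/- ((Q -> P) -> (P /\ Q)) -> P: already at s2 itself, s2 ||- (Q -> P) -> (P /\ Q) but s2 ||-/- P.
s2 lacks atom P, so s2 ||-/- P.

No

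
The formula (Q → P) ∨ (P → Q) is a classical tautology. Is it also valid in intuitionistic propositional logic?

No

This is the Gödel–Dummett linearity axiom, which is not intuitionistically valid.
A Kripke countermodel: worlds u0, u1, u2; order generated by u0 ≤ u1, u0 ≤ u2; atoms true at each world — u0:{}; u1:{Q}; u2:{P}.
u0 ⊮ (Q → P) ∨ (P → Q): neither disjunct is forced at u0.
u0 ⊮ Q → P: at the accessible world u1, u1 ⊩ Q but u1 ⊮ P.
u1 lacks atom P, so u1 ⊮ P.
So the root u0 does not force the formula.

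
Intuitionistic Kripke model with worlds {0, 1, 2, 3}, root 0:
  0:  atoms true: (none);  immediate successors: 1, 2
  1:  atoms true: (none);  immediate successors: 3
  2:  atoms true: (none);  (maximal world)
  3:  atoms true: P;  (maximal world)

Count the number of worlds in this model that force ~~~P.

0: does not force it — 0 ||-/- ~~~P since 1 is accessible from 0 and 1 ||- ~~P.
1: does not force it.
2: forces it.
3: does not force it.
Worlds forcing the formula: {2}.

1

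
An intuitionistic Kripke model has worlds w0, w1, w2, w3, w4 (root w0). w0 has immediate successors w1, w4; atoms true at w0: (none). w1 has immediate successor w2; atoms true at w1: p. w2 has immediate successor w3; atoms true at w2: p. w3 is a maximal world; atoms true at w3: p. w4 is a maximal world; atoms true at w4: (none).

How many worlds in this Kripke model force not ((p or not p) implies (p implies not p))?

w0: does not force it — w0 does not force not ((p or not p) implies (p implies not p)) since w4 is accessible from w0 and w4 forces (p or not p) implies (p implies not p).
w1: forces it.
w2: forces it.
w3: forces it.
w4: does not force it — w4 does not force not ((p or not p) implies (p implies not p)) since w4 is accessible from w4 and w4 forces (p or not p) implies (p implies not p).
Worlds forcing the formula: {w1, w2, w3}.

3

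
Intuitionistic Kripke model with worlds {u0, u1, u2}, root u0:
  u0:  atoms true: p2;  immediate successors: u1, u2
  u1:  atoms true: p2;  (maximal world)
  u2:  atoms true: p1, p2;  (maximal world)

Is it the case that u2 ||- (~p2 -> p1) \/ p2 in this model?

Yes

u2 ||- (~p2 -> p1) \/ p2 via the disjunct ~p2 -> p1.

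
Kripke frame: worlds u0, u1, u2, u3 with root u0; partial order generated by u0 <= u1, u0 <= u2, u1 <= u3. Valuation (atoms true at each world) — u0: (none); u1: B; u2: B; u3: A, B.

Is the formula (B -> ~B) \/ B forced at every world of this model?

No

Not every world: u0 ||-/- (B -> ~B) \/ B.
u0 ||-/- (B -> ~B) \/ B: neither disjunct is forced at u0.
u0 ||-/- B -> ~B: at the accessible world u1, u1 ||- B but u1 ||-/- ~B.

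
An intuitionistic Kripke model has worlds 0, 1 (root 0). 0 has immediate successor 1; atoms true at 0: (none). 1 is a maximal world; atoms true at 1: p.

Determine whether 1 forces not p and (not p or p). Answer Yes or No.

No

1 does not force not p and (not p or p) since 1 fails not p.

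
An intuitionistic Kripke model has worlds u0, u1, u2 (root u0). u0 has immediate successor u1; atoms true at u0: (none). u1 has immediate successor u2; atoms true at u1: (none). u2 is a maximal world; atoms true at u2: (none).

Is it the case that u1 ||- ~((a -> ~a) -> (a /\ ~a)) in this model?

Yes

u1 ||- ~((a -> ~a) -> (a /\ ~a)): no world accessible from u1 forces (a -> ~a) -> (a /\ ~a).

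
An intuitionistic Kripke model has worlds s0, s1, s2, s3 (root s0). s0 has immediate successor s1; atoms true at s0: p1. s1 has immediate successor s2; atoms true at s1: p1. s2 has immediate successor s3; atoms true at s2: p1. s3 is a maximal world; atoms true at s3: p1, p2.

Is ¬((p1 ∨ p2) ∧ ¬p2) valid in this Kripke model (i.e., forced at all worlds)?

Yes

s0 ⊩ ¬((p1 ∨ p2) ∧ ¬p2): no world accessible from s0 forces (p1 ∨ p2) ∧ ¬p2.
Since the root s0 forces ¬((p1 ∨ p2) ∧ ¬p2) and forcing is persistent (monotone upward), every world forces it.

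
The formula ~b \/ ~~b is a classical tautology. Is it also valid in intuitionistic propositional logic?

This is the weak law of excluded middle, which is not intuitionistically valid.
A Kripke countermodel: worlds w0, w1, w2; order generated by w0 <= w1, w0 <= w2; atoms true at each world — w0:{}; w1:{b}; w2:{}.
w0 ||-/- ~b \/ ~~b: neither disjunct is forced at w0.
w0 ||-/- ~b since w1 is accessible from w0 and w1 ||- b.
So the root w0 does not force the formula.

No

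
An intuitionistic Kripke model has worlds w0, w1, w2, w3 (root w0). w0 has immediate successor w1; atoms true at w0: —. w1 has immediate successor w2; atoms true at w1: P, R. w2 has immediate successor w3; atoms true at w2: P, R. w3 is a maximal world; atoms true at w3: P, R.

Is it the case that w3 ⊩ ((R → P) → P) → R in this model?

Yes

w3 ⊩ ((R → P) → P) → R: every world accessible from w3 that forces (R → P) → P (namely w3) also forces R.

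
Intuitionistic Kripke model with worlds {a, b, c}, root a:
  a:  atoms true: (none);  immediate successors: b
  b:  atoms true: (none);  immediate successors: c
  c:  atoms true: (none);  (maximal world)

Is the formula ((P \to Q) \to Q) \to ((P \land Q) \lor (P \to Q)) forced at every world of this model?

Yes

a \Vdash ((P \to Q) \to Q) \to ((P \land Q) \lor (P \to Q)) vacuously: no world accessible from a forces the antecedent (P \to Q) \to Q.
Since the root a forces ((P \to Q) \to Q) \to ((P \land Q) \lor (P \to Q)) and forcing is persistent (monotone upward), every world forces it.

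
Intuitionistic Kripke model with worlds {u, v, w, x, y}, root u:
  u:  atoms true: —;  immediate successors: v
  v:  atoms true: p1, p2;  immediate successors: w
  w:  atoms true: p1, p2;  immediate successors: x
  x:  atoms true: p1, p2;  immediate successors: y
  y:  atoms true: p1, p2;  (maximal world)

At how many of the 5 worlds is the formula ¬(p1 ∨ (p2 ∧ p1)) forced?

u: does not force it — u ⊮ ¬(p1 ∨ (p2 ∧ p1)) since v is accessible from u and v ⊩ p1 ∨ (p2 ∧ p1).
v: does not force it — v ⊮ ¬(p1 ∨ (p2 ∧ p1)) since v is accessible from v and v ⊩ p1 ∨ (p2 ∧ p1).
w: does not force it — w ⊮ ¬(p1 ∨ (p2 ∧ p1)) since w is accessible from w and w ⊩ p1 ∨ (p2 ∧ p1).
x: does not force it.
y: does not force it.
Worlds forcing the formula: { }.

0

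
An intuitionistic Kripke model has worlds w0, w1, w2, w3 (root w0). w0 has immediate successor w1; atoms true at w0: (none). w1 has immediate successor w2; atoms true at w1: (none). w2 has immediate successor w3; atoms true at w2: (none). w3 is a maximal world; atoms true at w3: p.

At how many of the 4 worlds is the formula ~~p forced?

4

w0: forces it.
w1: forces it.
w2: forces it.
w3: forces it.
Worlds forcing the formula: {w0, w1, w2, w3}.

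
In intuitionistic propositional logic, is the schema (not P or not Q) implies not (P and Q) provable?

This is a constructively valid De Morgan direction (disjunction of negations to negated conjunction), which is intuitionistically derivable.
If not P holds at a world then no accessible world forces P, hence none forces P and Q; likewise for not Q.

Yes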